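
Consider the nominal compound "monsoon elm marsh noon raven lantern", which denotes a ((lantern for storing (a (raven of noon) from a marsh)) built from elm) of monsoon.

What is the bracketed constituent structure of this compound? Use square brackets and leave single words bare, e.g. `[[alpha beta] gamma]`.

Whole compound: head "lantern" (specifically "elm marsh noon raven lantern"), modifier "monsoon".
Inside "elm marsh noon raven lantern": head "lantern" (specifically "marsh noon raven lantern"), modifier "elm".
Inside "marsh noon raven lantern": head "lantern", modifier "marsh noon raven".
Inside "marsh noon raven": head "raven" (specifically "noon raven"), modifier "marsh".
Inside "noon raven": head "raven", modifier "noon".
So the structure is [monsoon [elm [[marsh [noon raven]] lantern]]].

[monsoon [elm [[marsh [noon raven]] lantern]]]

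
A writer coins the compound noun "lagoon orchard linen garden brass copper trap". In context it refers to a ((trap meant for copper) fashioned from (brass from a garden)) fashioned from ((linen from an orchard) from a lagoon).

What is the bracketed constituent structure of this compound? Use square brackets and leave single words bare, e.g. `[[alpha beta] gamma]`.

[[lagoon [orchard linen]] [[garden brass] [copper trap]]]

Overall it is a kind of trap (specifically "garden brass copper trap"); the modifier is "lagoon orchard linen".
Within "lagoon orchard linen", the head is "linen" (specifically "orchard linen") and the modifier is "lagoon".
Within "orchard linen", the head is "linen" and the modifier is "orchard".
Within "garden brass copper trap", the head is "trap" (specifically "copper trap") and the modifier is "garden brass".
Within "garden brass", the head is "brass" and the modifier is "garden".
Within "copper trap", the head is "trap" and the modifier is "copper".
Assembled: [[lagoon [orchard linen]] [[garden brass] [copper trap]]].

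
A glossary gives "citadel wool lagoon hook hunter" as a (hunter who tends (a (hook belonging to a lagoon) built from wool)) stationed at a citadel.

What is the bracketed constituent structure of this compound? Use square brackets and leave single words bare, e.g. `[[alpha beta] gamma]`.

At the top level: head "hunter" (specifically "wool lagoon hook hunter"); modifier "citadel".
"wool lagoon hook hunter" → head "hunter", modifier "wool lagoon hook".
"wool lagoon hook" → head "hook" (specifically "lagoon hook"), modifier "wool".
"lagoon hook" → head "hook", modifier "lagoon".
Assembled: [citadel [[wool [lagoon hook]] hunter]].

[citadel [[wool [lagoon hook]] hunter]]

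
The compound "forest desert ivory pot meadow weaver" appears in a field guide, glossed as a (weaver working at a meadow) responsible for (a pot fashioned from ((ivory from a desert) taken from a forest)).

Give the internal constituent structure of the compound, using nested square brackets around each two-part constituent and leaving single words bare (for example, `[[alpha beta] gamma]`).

[[[forest [desert ivory]] pot] [meadow weaver]]

Whole compound: head "weaver" (specifically "meadow weaver"), modifier "forest desert ivory pot".
Within "forest desert ivory pot", the head is "pot" and the modifier is "forest desert ivory".
Within "forest desert ivory", the head is "ivory" (specifically "desert ivory") and the modifier is "forest".
Within "desert ivory", the head is "ivory" and the modifier is "desert".
Within "meadow weaver", the head is "weaver" and the modifier is "meadow".
Assembled: [[[forest [desert ivory]] pot] [meadow weaver]].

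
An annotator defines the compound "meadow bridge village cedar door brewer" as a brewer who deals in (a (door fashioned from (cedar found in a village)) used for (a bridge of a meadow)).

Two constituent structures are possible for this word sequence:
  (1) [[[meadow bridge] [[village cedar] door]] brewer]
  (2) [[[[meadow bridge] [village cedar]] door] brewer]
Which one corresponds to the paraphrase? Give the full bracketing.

[[[meadow bridge] [[village cedar] door]] brewer]

The paraphrase's head is the "brewer" part ("brewer"); its modifier is "meadow bridge village cedar door".
That top-level split, carried through the inner groups, gives [[[meadow bridge] [[village cedar] door]] brewer].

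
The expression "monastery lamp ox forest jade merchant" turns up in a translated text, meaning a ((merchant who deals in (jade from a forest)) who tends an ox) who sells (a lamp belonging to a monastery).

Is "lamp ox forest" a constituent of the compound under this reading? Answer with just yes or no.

no

The top-level split is [monastery lamp] [ox forest jade merchant]; the full structure is [[monastery lamp] [ox [[forest jade] merchant]]].
"lamp ox forest" straddles a constituent boundary, so it is not a single unit.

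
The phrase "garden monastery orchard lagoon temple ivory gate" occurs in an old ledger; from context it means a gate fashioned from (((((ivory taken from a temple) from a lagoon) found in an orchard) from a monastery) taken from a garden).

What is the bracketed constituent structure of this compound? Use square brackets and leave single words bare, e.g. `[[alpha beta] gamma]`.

At the top level: head "gate"; modifier "garden monastery orchard lagoon temple ivory".
Within "garden monastery orchard lagoon temple ivory", the head is "ivory" (specifically "monastery orchard lagoon temple ivory") and the modifier is "garden".
Within "monastery orchard lagoon temple ivory", the head is "ivory" (specifically "orchard lagoon temple ivory") and the modifier is "monastery".
Within "orchard lagoon temple ivory", the head is "ivory" (specifically "lagoon temple ivory") and the modifier is "orchard".
Within "lagoon temple ivory", the head is "ivory" (specifically "temple ivory") and the modifier is "lagoon".
Within "temple ivory", the head is "ivory" and the modifier is "temple".
Putting it together: [[garden [monastery [orchard [lagoon [temple ivory]]]]] gate].

[[garden [monastery [orchard [lagoon [temple ivory]]]]] gate]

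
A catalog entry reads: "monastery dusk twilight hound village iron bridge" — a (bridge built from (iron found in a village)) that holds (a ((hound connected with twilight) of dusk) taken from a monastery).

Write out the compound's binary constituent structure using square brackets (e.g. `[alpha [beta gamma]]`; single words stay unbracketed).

The outermost head in the paraphrase is "bridge" (specifically "village iron bridge"), modified by "monastery dusk twilight hound".
"monastery dusk twilight hound" → head "hound" (specifically "dusk twilight hound"), modifier "monastery".
"dusk twilight hound" → head "hound" (specifically "twilight hound"), modifier "dusk".
"twilight hound" → head "hound", modifier "twilight".
"village iron bridge" → head "bridge", modifier "village iron".
"village iron" → head "iron", modifier "village".
Assembled: [[monastery [dusk [twilight hound]]] [[village iron] bridge]].

[[monastery [dusk [twilight hound]]] [[village iron] bridge]]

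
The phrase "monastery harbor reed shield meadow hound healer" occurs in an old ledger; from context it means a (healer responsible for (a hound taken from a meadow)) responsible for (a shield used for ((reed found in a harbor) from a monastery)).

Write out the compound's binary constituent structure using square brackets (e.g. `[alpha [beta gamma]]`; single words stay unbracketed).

[[[monastery [harbor reed]] shield] [[meadow hound] healer]]

The outermost head in the paraphrase is "healer" (specifically "meadow hound healer"), modified by "monastery harbor reed shield".
Within "monastery harbor reed shield", the head is "shield" and the modifier is "monastery harbor reed".
Within "monastery harbor reed", the head is "reed" (specifically "harbor reed") and the modifier is "monastery".
Within "harbor reed", the head is "reed" and the modifier is "harbor".
Within "meadow hound healer", the head is "healer" and the modifier is "meadow hound".
Within "meadow hound", the head is "hound" and the modifier is "meadow".
Assembled: [[[monastery [harbor reed]] shield] [[meadow hound] healer]].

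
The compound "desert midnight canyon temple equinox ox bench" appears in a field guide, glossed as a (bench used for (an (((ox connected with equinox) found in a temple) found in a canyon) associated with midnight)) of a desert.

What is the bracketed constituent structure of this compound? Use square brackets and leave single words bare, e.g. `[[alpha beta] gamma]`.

At the top level: head "bench" (specifically "midnight canyon temple equinox ox bench"); modifier "desert".
Inside "midnight canyon temple equinox ox bench": head "bench", modifier "midnight canyon temple equinox ox".
Inside "midnight canyon temple equinox ox": head "ox" (specifically "canyon temple equinox ox"), modifier "midnight".
Inside "canyon temple equinox ox": head "ox" (specifically "temple equinox ox"), modifier "canyon".
Inside "temple equinox ox": head "ox" (specifically "equinox ox"), modifier "temple".
Inside "equinox ox": head "ox", modifier "equinox".
Putting it together: [desert [[midnight [canyon [temple [equinox ox]]]] bench]].

[desert [[midnight [canyon [temple [equinox ox]]]] bench]]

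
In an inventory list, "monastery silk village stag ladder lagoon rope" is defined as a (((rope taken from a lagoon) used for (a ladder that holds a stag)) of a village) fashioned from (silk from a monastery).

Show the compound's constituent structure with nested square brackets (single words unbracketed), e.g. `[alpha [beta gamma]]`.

[[monastery silk] [village [[stag ladder] [lagoon rope]]]]

Overall it is a kind of rope (specifically "village stag ladder lagoon rope"); the modifier is "monastery silk".
Within "monastery silk", the head is "silk" and the modifier is "monastery".
Within "village stag ladder lagoon rope", the head is "rope" (specifically "stag ladder lagoon rope") and the modifier is "village".
Within "stag ladder lagoon rope", the head is "rope" (specifically "lagoon rope") and the modifier is "stag ladder".
Within "stag ladder", the head is "ladder" and the modifier is "stag".
Within "lagoon rope", the head is "rope" and the modifier is "lagoon".
So the structure is [[monastery silk] [village [[stag ladder] [lagoon rope]]]].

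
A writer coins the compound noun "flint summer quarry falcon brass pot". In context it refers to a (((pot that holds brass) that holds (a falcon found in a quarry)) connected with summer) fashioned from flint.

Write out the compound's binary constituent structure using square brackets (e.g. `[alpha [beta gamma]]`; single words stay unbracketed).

[flint [summer [[quarry falcon] [brass pot]]]]

Overall it is a kind of pot (specifically "summer quarry falcon brass pot"); the modifier is "flint".
Within "summer quarry falcon brass pot", the head is "pot" (specifically "quarry falcon brass pot") and the modifier is "summer".
Within "quarry falcon brass pot", the head is "pot" (specifically "brass pot") and the modifier is "quarry falcon".
Within "quarry falcon", the head is "falcon" and the modifier is "quarry".
Within "brass pot", the head is "pot" and the modifier is "brass".
Putting it together: [flint [summer [[quarry falcon] [brass pot]]]].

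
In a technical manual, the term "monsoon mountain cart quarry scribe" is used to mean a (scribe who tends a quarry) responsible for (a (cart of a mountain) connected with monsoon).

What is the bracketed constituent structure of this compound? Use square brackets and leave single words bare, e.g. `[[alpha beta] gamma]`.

[[monsoon [mountain cart]] [quarry scribe]]

At the top level: head "scribe" (specifically "quarry scribe"); modifier "monsoon mountain cart".
Inside "monsoon mountain cart": head "cart" (specifically "mountain cart"), modifier "monsoon".
Inside "mountain cart": head "cart", modifier "mountain".
Inside "quarry scribe": head "scribe", modifier "quarry".
Assembled: [[monsoon [mountain cart]] [quarry scribe]].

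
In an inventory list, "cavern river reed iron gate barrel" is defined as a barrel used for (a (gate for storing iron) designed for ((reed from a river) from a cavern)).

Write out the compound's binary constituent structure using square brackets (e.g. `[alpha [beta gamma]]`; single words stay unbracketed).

[[[cavern [river reed]] [iron gate]] barrel]

Overall it is a kind of barrel; the modifier is "cavern river reed iron gate".
"cavern river reed iron gate" → head "gate" (specifically "iron gate"), modifier "cavern river reed".
"cavern river reed" → head "reed" (specifically "river reed"), modifier "cavern".
"river reed" → head "reed", modifier "river".
"iron gate" → head "gate", modifier "iron".
Putting it together: [[[cavern [river reed]] [iron gate]] barrel].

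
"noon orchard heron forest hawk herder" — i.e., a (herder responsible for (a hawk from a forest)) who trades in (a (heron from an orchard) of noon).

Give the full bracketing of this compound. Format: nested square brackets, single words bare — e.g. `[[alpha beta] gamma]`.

Whole compound: head "herder" (specifically "forest hawk herder"), modifier "noon orchard heron".
Inside "noon orchard heron": head "heron" (specifically "orchard heron"), modifier "noon".
Inside "orchard heron": head "heron", modifier "orchard".
Inside "forest hawk herder": head "herder", modifier "forest hawk".
Inside "forest hawk": head "hawk", modifier "forest".
So the structure is [[noon [orchard heron]] [[forest hawk] herder]].

[[noon [orchard heron]] [[forest hawk] herder]]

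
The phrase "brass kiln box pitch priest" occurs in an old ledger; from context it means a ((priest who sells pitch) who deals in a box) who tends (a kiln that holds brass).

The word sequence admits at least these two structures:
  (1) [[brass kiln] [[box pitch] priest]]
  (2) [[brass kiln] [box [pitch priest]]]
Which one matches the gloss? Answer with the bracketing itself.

The paraphrase's head is the "priest" part ("box pitch priest"); its modifier is "brass kiln".
That top-level split, carried through the inner groups, gives [[brass kiln] [box [pitch priest]]].

[[brass kiln] [box [pitch priest]]]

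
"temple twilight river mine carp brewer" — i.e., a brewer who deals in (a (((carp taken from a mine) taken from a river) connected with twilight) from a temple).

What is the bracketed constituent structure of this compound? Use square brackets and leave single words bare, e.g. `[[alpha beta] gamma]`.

Overall it is a kind of brewer; the modifier is "temple twilight river mine carp".
Within "temple twilight river mine carp", the head is "carp" (specifically "twilight river mine carp") and the modifier is "temple".
Within "twilight river mine carp", the head is "carp" (specifically "river mine carp") and the modifier is "twilight".
Within "river mine carp", the head is "carp" (specifically "mine carp") and the modifier is "river".
Within "mine carp", the head is "carp" and the modifier is "mine".
Assembled: [[temple [twilight [river [mine carp]]]] brewer].

[[temple [twilight [river [mine carp]]]] brewer]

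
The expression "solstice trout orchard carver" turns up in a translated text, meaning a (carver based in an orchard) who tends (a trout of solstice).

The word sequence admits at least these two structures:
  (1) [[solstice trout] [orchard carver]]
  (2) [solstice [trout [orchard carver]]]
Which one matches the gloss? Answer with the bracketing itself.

The paraphrase's head is the "carver" part ("orchard carver"); its modifier is "solstice trout".
That top-level split, carried through the inner groups, gives [[solstice trout] [orchard carver]].

[[solstice trout] [orchard carver]]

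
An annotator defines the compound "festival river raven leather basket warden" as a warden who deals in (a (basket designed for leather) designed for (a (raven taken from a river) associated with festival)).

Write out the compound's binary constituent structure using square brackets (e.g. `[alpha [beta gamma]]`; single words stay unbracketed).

[[[festival [river raven]] [leather basket]] warden]

The outermost head in the paraphrase is "warden", modified by "festival river raven leather basket".
Within "festival river raven leather basket", the head is "basket" (specifically "leather basket") and the modifier is "festival river raven".
Within "festival river raven", the head is "raven" (specifically "river raven") and the modifier is "festival".
Within "river raven", the head is "raven" and the modifier is "river".
Within "leather basket", the head is "basket" and the modifier is "leather".
So the structure is [[[festival [river raven]] [leather basket]] warden].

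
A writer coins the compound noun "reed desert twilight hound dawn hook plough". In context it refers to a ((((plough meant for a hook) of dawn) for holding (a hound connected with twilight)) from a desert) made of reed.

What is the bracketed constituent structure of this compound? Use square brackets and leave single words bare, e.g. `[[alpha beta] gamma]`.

The outermost head in the paraphrase is "plough" (specifically "desert twilight hound dawn hook plough"), modified by "reed".
Inside "desert twilight hound dawn hook plough": head "plough" (specifically "twilight hound dawn hook plough"), modifier "desert".
Inside "twilight hound dawn hook plough": head "plough" (specifically "dawn hook plough"), modifier "twilight hound".
Inside "twilight hound": head "hound", modifier "twilight".
Inside "dawn hook plough": head "plough" (specifically "hook plough"), modifier "dawn".
Inside "hook plough": head "plough", modifier "hook".
So the structure is [reed [desert [[twilight hound] [dawn [hook plough]]]]].

[reed [desert [[twilight hound] [dawn [hook plough]]]]]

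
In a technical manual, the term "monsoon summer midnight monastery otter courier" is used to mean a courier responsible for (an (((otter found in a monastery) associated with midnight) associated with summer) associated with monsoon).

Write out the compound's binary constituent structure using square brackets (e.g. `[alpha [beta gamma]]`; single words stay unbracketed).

[[monsoon [summer [midnight [monastery otter]]]] courier]

The outermost head in the paraphrase is "courier", modified by "monsoon summer midnight monastery otter".
Within "monsoon summer midnight monastery otter", the head is "otter" (specifically "summer midnight monastery otter") and the modifier is "monsoon".
Within "summer midnight monastery otter", the head is "otter" (specifically "midnight monastery otter") and the modifier is "summer".
Within "midnight monastery otter", the head is "otter" (specifically "monastery otter") and the modifier is "midnight".
Within "monastery otter", the head is "otter" and the modifier is "monastery".
Putting it together: [[monsoon [summer [midnight [monastery otter]]]] courier].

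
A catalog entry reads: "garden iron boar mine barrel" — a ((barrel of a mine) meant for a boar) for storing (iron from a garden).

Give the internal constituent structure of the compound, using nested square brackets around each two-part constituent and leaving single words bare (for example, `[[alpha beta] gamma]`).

Overall it is a kind of barrel (specifically "boar mine barrel"); the modifier is "garden iron".
Inside "garden iron": head "iron", modifier "garden".
Inside "boar mine barrel": head "barrel" (specifically "mine barrel"), modifier "boar".
Inside "mine barrel": head "barrel", modifier "mine".
So the structure is [[garden iron] [boar [mine barrel]]].

[[garden iron] [boar [mine barrel]]]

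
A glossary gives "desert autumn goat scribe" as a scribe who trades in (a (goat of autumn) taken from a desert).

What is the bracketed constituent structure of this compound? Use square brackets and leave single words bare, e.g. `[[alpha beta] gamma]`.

The outermost head in the paraphrase is "scribe", modified by "desert autumn goat".
Within "desert autumn goat", the head is "goat" (specifically "autumn goat") and the modifier is "desert".
Within "autumn goat", the head is "goat" and the modifier is "autumn".
Assembled: [[desert [autumn goat]] scribe].

[[desert [autumn goat]] scribe]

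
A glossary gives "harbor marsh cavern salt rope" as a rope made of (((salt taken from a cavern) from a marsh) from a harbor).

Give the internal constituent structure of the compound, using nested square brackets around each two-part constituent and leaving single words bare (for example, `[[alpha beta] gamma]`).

[[harbor [marsh [cavern salt]]] rope]

The outermost head in the paraphrase is "rope", modified by "harbor marsh cavern salt".
Within "harbor marsh cavern salt", the head is "salt" (specifically "marsh cavern salt") and the modifier is "harbor".
Within "marsh cavern salt", the head is "salt" (specifically "cavern salt") and the modifier is "marsh".
Within "cavern salt", the head is "salt" and the modifier is "cavern".
Putting it together: [[harbor [marsh [cavern salt]]] rope].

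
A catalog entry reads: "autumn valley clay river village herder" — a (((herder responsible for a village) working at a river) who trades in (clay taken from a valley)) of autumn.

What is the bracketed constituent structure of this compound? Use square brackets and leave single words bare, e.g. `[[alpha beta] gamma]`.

[autumn [[valley clay] [river [village herder]]]]

Whole compound: head "herder" (specifically "valley clay river village herder"), modifier "autumn".
Within "valley clay river village herder", the head is "herder" (specifically "river village herder") and the modifier is "valley clay".
Within "valley clay", the head is "clay" and the modifier is "valley".
Within "river village herder", the head is "herder" (specifically "village herder") and the modifier is "river".
Within "village herder", the head is "herder" and the modifier is "village".
So the structure is [autumn [[valley clay] [river [village herder]]]].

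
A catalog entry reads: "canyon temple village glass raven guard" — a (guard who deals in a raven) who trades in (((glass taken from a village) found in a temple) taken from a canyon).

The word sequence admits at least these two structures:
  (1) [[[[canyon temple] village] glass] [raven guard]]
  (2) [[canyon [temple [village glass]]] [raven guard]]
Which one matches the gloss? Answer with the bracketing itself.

[[canyon [temple [village glass]]] [raven guard]]

The paraphrase's head is the "guard" part ("raven guard"); its modifier is "canyon temple village glass".
That top-level split, carried through the inner groups, gives [[canyon [temple [village glass]]] [raven guard]].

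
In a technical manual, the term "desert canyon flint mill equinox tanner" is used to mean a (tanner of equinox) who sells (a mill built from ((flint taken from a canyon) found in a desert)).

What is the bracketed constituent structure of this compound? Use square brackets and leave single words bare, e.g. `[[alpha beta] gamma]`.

[[[desert [canyon flint]] mill] [equinox tanner]]

Overall it is a kind of tanner (specifically "equinox tanner"); the modifier is "desert canyon flint mill".
Inside "desert canyon flint mill": head "mill", modifier "desert canyon flint".
Inside "desert canyon flint": head "flint" (specifically "canyon flint"), modifier "desert".
Inside "canyon flint": head "flint", modifier "canyon".
Inside "equinox tanner": head "tanner", modifier "equinox".
Assembled: [[[desert [canyon flint]] mill] [equinox tanner]].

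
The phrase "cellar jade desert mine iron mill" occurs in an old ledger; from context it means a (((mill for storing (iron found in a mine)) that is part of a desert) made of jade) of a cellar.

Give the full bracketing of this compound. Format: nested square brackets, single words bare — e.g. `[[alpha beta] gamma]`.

[cellar [jade [desert [[mine iron] mill]]]]

The outermost head in the paraphrase is "mill" (specifically "jade desert mine iron mill"), modified by "cellar".
Inside "jade desert mine iron mill": head "mill" (specifically "desert mine iron mill"), modifier "jade".
Inside "desert mine iron mill": head "mill" (specifically "mine iron mill"), modifier "desert".
Inside "mine iron mill": head "mill", modifier "mine iron".
Inside "mine iron": head "iron", modifier "mine".
Assembled: [cellar [jade [desert [[mine iron] mill]]]].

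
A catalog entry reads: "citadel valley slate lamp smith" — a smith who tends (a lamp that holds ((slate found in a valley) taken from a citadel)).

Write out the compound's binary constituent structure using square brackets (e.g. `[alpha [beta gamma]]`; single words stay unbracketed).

At the top level: head "smith"; modifier "citadel valley slate lamp".
Within "citadel valley slate lamp", the head is "lamp" and the modifier is "citadel valley slate".
Within "citadel valley slate", the head is "slate" (specifically "valley slate") and the modifier is "citadel".
Within "valley slate", the head is "slate" and the modifier is "valley".
Assembled: [[[citadel [valley slate]] lamp] smith].

[[[citadel [valley slate]] lamp] smith]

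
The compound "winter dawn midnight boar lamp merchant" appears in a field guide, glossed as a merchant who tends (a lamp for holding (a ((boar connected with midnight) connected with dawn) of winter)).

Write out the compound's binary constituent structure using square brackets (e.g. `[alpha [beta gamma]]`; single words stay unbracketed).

[[[winter [dawn [midnight boar]]] lamp] merchant]

At the top level: head "merchant"; modifier "winter dawn midnight boar lamp".
Within "winter dawn midnight boar lamp", the head is "lamp" and the modifier is "winter dawn midnight boar".
Within "winter dawn midnight boar", the head is "boar" (specifically "dawn midnight boar") and the modifier is "winter".
Within "dawn midnight boar", the head is "boar" (specifically "midnight boar") and the modifier is "dawn".
Within "midnight boar", the head is "boar" and the modifier is "midnight".
Putting it together: [[[winter [dawn [midnight boar]]] lamp] merchant].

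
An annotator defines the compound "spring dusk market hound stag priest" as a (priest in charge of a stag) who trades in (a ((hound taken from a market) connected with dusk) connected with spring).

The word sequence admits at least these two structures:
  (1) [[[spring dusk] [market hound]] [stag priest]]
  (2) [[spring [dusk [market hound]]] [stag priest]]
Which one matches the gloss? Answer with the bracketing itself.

The paraphrase's head is the "priest" part ("stag priest"); its modifier is "spring dusk market hound".
That top-level split, carried through the inner groups, gives [[spring [dusk [market hound]]] [stag priest]].

[[spring [dusk [market hound]]] [stag priest]]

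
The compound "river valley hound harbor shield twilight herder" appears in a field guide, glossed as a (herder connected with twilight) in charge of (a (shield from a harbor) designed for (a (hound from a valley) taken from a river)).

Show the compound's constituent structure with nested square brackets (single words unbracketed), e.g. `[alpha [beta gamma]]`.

Whole compound: head "herder" (specifically "twilight herder"), modifier "river valley hound harbor shield".
Within "river valley hound harbor shield", the head is "shield" (specifically "harbor shield") and the modifier is "river valley hound".
Within "river valley hound", the head is "hound" (specifically "valley hound") and the modifier is "river".
Within "valley hound", the head is "hound" and the modifier is "valley".
Within "harbor shield", the head is "shield" and the modifier is "harbor".
Within "twilight herder", the head is "herder" and the modifier is "twilight".
Putting it together: [[[river [valley hound]] [harbor shield]] [twilight herder]].

[[[river [valley hound]] [harbor shield]] [twilight herder]]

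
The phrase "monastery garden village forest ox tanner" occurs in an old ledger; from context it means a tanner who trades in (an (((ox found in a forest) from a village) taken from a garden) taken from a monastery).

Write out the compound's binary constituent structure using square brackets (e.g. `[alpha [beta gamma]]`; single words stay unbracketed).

At the top level: head "tanner"; modifier "monastery garden village forest ox".
Inside "monastery garden village forest ox": head "ox" (specifically "garden village forest ox"), modifier "monastery".
Inside "garden village forest ox": head "ox" (specifically "village forest ox"), modifier "garden".
Inside "village forest ox": head "ox" (specifically "forest ox"), modifier "village".
Inside "forest ox": head "ox", modifier "forest".
Assembled: [[monastery [garden [village [forest ox]]]] tanner].

[[monastery [garden [village [forest ox]]]] tanner]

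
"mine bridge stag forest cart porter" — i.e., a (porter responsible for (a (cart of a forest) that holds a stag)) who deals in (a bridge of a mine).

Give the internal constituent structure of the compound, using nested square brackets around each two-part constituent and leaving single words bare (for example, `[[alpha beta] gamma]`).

[[mine bridge] [[stag [forest cart]] porter]]

Overall it is a kind of porter (specifically "stag forest cart porter"); the modifier is "mine bridge".
Inside "mine bridge": head "bridge", modifier "mine".
Inside "stag forest cart porter": head "porter", modifier "stag forest cart".
Inside "stag forest cart": head "cart" (specifically "forest cart"), modifier "stag".
Inside "forest cart": head "cart", modifier "forest".
Putting it together: [[mine bridge] [[stag [forest cart]] porter]].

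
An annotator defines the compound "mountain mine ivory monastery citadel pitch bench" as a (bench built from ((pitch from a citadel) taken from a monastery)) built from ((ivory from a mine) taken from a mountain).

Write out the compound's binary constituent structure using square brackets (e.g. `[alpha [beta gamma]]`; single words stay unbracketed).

Overall it is a kind of bench (specifically "monastery citadel pitch bench"); the modifier is "mountain mine ivory".
"mountain mine ivory" → head "ivory" (specifically "mine ivory"), modifier "mountain".
"mine ivory" → head "ivory", modifier "mine".
"monastery citadel pitch bench" → head "bench", modifier "monastery citadel pitch".
"monastery citadel pitch" → head "pitch" (specifically "citadel pitch"), modifier "monastery".
"citadel pitch" → head "pitch", modifier "citadel".
So the structure is [[mountain [mine ivory]] [[monastery [citadel pitch]] bench]].

[[mountain [mine ivory]] [[monastery [citadel pitch]] bench]]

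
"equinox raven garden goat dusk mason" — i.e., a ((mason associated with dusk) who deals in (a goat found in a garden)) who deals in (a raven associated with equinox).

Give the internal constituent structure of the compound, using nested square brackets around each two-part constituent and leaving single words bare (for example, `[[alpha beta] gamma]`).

Whole compound: head "mason" (specifically "garden goat dusk mason"), modifier "equinox raven".
Inside "equinox raven": head "raven", modifier "equinox".
Inside "garden goat dusk mason": head "mason" (specifically "dusk mason"), modifier "garden goat".
Inside "garden goat": head "goat", modifier "garden".
Inside "dusk mason": head "mason", modifier "dusk".
Putting it together: [[equinox raven] [[garden goat] [dusk mason]]].

[[equinox raven] [[garden goat] [dusk mason]]]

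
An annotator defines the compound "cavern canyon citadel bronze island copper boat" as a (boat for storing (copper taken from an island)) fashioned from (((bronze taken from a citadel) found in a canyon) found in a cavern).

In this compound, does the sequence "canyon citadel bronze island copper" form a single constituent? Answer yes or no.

no

The top-level split is [cavern canyon citadel bronze] [island copper boat]; the full structure is [[cavern [canyon [citadel bronze]]] [[island copper] boat]].
"canyon citadel bronze island copper" straddles a constituent boundary, so it is not a single unit.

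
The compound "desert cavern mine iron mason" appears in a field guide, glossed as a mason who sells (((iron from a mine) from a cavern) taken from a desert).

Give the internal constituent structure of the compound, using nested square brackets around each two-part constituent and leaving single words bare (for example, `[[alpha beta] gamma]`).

At the top level: head "mason"; modifier "desert cavern mine iron".
"desert cavern mine iron" → head "iron" (specifically "cavern mine iron"), modifier "desert".
"cavern mine iron" → head "iron" (specifically "mine iron"), modifier "cavern".
"mine iron" → head "iron", modifier "mine".
Putting it together: [[desert [cavern [mine iron]]] mason].

[[desert [cavern [mine iron]]] mason]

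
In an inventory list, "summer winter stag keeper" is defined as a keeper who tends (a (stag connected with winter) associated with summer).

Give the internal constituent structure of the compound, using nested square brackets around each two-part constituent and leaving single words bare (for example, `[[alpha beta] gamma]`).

At the top level: head "keeper"; modifier "summer winter stag".
"summer winter stag" → head "stag" (specifically "winter stag"), modifier "summer".
"winter stag" → head "stag", modifier "winter".
Assembled: [[summer [winter stag]] keeper].

[[summer [winter stag]] keeper]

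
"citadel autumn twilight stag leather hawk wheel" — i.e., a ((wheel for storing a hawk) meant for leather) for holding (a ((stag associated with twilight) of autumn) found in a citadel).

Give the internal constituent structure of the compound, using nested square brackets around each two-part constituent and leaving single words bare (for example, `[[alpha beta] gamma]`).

[[citadel [autumn [twilight stag]]] [leather [hawk wheel]]]

Overall it is a kind of wheel (specifically "leather hawk wheel"); the modifier is "citadel autumn twilight stag".
"citadel autumn twilight stag" → head "stag" (specifically "autumn twilight stag"), modifier "citadel".
"autumn twilight stag" → head "stag" (specifically "twilight stag"), modifier "autumn".
"twilight stag" → head "stag", modifier "twilight".
"leather hawk wheel" → head "wheel" (specifically "hawk wheel"), modifier "leather".
"hawk wheel" → head "wheel", modifier "hawk".
Putting it together: [[citadel [autumn [twilight stag]]] [leather [hawk wheel]]].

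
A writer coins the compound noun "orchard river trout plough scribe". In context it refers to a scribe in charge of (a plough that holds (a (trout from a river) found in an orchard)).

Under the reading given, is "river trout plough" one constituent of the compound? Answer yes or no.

no

The top-level split is [orchard river trout plough] [scribe]; the full structure is [[[orchard [river trout]] plough] scribe].
"river trout plough" straddles a constituent boundary, so it is not a single unit.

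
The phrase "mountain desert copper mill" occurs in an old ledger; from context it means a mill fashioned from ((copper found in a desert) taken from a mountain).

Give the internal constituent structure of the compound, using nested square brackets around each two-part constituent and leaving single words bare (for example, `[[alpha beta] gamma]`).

[[mountain [desert copper]] mill]

The outermost head in the paraphrase is "mill", modified by "mountain desert copper".
Inside "mountain desert copper": head "copper" (specifically "desert copper"), modifier "mountain".
Inside "desert copper": head "copper", modifier "desert".
So the structure is [[mountain [desert copper]] mill].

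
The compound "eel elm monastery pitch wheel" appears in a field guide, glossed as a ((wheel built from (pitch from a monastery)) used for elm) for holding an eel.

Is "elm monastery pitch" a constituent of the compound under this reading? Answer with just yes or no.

no

The top-level split is [eel] [elm monastery pitch wheel]; the full structure is [eel [elm [[monastery pitch] wheel]]].
"elm monastery pitch" straddles a constituent boundary, so it is not a single unit.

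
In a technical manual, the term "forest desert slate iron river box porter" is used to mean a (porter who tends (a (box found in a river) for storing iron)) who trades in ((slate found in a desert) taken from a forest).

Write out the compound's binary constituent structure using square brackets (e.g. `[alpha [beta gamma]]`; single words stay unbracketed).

[[forest [desert slate]] [[iron [river box]] porter]]

At the top level: head "porter" (specifically "iron river box porter"); modifier "forest desert slate".
"forest desert slate" → head "slate" (specifically "desert slate"), modifier "forest".
"desert slate" → head "slate", modifier "desert".
"iron river box porter" → head "porter", modifier "iron river box".
"iron river box" → head "box" (specifically "river box"), modifier "iron".
"river box" → head "box", modifier "river".
Putting it together: [[forest [desert slate]] [[iron [river box]] porter]].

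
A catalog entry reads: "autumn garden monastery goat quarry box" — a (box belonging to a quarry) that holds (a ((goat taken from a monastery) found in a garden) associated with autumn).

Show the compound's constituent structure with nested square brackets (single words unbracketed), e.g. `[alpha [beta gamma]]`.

The outermost head in the paraphrase is "box" (specifically "quarry box"), modified by "autumn garden monastery goat".
Within "autumn garden monastery goat", the head is "goat" (specifically "garden monastery goat") and the modifier is "autumn".
Within "garden monastery goat", the head is "goat" (specifically "monastery goat") and the modifier is "garden".
Within "monastery goat", the head is "goat" and the modifier is "monastery".
Within "quarry box", the head is "box" and the modifier is "quarry".
Putting it together: [[autumn [garden [monastery goat]]] [quarry box]].

[[autumn [garden [monastery goat]]] [quarry box]]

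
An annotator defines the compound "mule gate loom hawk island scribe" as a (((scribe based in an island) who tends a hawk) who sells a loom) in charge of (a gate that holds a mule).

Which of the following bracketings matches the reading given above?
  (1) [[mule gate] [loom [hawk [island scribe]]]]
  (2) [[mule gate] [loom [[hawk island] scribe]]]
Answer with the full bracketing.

[[mule gate] [loom [hawk [island scribe]]]]

The paraphrase's head is the "scribe" part ("loom hawk island scribe"); its modifier is "mule gate".
That top-level split, carried through the inner groups, gives [[mule gate] [loom [hawk [island scribe]]]].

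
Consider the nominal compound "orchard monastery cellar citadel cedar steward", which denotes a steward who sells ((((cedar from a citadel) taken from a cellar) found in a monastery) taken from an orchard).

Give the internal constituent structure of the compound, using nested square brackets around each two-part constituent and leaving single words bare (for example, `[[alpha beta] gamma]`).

The outermost head in the paraphrase is "steward", modified by "orchard monastery cellar citadel cedar".
Within "orchard monastery cellar citadel cedar", the head is "cedar" (specifically "monastery cellar citadel cedar") and the modifier is "orchard".
Within "monastery cellar citadel cedar", the head is "cedar" (specifically "cellar citadel cedar") and the modifier is "monastery".
Within "cellar citadel cedar", the head is "cedar" (specifically "citadel cedar") and the modifier is "cellar".
Within "citadel cedar", the head is "cedar" and the modifier is "citadel".
So the structure is [[orchard [monastery [cellar [citadel cedar]]]] steward].

[[orchard [monastery [cellar [citadel cedar]]]] steward]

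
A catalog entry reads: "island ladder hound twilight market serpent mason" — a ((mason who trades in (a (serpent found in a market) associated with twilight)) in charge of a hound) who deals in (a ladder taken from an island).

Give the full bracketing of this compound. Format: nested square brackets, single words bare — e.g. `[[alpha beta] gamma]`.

[[island ladder] [hound [[twilight [market serpent]] mason]]]

Overall it is a kind of mason (specifically "hound twilight market serpent mason"); the modifier is "island ladder".
Inside "island ladder": head "ladder", modifier "island".
Inside "hound twilight market serpent mason": head "mason" (specifically "twilight market serpent mason"), modifier "hound".
Inside "twilight market serpent mason": head "mason", modifier "twilight market serpent".
Inside "twilight market serpent": head "serpent" (specifically "market serpent"), modifier "twilight".
Inside "market serpent": head "serpent", modifier "market".
Putting it together: [[island ladder] [hound [[twilight [market serpent]] mason]]].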